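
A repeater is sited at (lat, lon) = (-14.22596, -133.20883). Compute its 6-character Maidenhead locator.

Offset from 180°W / 90°S: lon 46.7912°, lat 75.7740°.
Field: 46.7912/20 → 2 → C, 75.7740/10 → 7 → H; chars CH.
Square: 6.7912/2 → 3, 5.7740/1 → 5; chars 35.
Subsquare: 0.7912/0.0833333 → 9 → j, 0.7740/0.0416667 → 18 → s; chars js.

CH35js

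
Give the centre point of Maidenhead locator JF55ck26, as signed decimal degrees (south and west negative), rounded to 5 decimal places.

-34.55625, 10.18750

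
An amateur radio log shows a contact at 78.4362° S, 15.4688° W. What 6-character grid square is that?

IB21gn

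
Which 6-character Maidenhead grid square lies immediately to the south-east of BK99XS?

Longitude subsquare x = 23; +1 → 24, wraps to 0 = a, carry into square.
Longitude square 9; +1 → 10, wraps to 0, carry into field.
Longitude field B = 1; +1 → 2 = C.
Latitude subsquare s = 18; −1 → 17 = r.

CK09ar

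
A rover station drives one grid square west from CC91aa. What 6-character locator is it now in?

Longitude subsquare a = 0; −1 → -1, wraps to 23 = x, carry into square.
Longitude square 9; −1 → 8.
The latitude characters are unchanged.

CC81xa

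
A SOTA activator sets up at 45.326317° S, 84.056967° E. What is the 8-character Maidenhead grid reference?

Shift to the Maidenhead origin (180°W, 90°S): lon 264.05697, lat 44.67368.
Field: 264.05697/20 → 13 → N, 44.67368/10 → 4 → E; chars NE.
Square: 4.05697/2 → 2, 4.67368/1 → 4; chars 24.
Subsquare: 0.05697/0.0833333 → 0 → a, 0.67368/0.0416667 → 16 → q; chars aq.
Extended square: 0.05697/0.00833333 → 6, 0.00702/0.00416667 → 1; chars 61.

NE24aq61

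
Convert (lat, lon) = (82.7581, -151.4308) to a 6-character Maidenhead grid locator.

Add 180° to longitude and 90° to latitude: 28.5692, 172.7581.
Field: lon ⌊28.5692/20⌋ = 1 → B; lat ⌊172.7581/10⌋ = 17 → R.
Square: lon ⌊8.5692/2⌋ = 4; lat ⌊2.7581/1⌋ = 2.
Subsquare: lon ⌊0.5692/0.0833333⌋ = 6 → g; lat ⌊0.7581/0.0416667⌋ = 18 → s.

BR42gs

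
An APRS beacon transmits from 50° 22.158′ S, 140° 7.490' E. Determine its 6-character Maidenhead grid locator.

Shift to the Maidenhead origin (180°W, 90°S): lon 320.1248, lat 39.6307.
Field: 320.1248/20 → 16 → Q, 39.6307/10 → 3 → D; chars QD.
Square: 0.1248/2 → 0, 9.6307/1 → 9; chars 09.
Subsquare: 0.1248/0.0833333 → 1 → b, 0.6307/0.0416667 → 15 → p; chars bp.

QD09bp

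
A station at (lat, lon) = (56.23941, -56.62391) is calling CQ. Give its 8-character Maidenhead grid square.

GO16qf57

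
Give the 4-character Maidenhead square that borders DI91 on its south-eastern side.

EI00

Longitude square 9; +1 → 10, wraps to 0, carry into field.
Longitude field D = 3; +1 → 4 = E.
Latitude square 1; −1 → 0.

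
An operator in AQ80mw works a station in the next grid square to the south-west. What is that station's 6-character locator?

AQ80lv

Longitude subsquare m = 12; −1 → 11 = l.
Latitude subsquare w = 22; −1 → 21 = v.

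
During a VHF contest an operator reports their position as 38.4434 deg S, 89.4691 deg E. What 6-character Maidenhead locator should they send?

NF41rn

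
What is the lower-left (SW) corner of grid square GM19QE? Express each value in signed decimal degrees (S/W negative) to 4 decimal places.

39.1667, -56.6667

Field G=6, M=12: +6·20° lon, +12·10° lat → SW at lon -60°, lat 30°.
Square 1, 9: +1·2° lon, +9·1° lat → SW at lon -58°, lat 39°.
Subsquare q=16, e=4: +16·0.0833333° lon, +4·0.0416667° lat → SW at lon -56.6667°, lat 39.1667°.
latitude 39.1667, longitude -56.6667.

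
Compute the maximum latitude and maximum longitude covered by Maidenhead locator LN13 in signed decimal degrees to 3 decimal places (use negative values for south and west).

Field L=11, N=13: +11·20° lon, +13·10° lat → SW at lon 40°, lat 40°.
Square 1, 3: +1·2° lon, +3·1° lat → SW at lon 42°, lat 43°.
Cell spans 2° lon × 1° lat. NE corner is SW corner plus one full cell.
latitude 44.000, longitude 44.000.

44.000, 44.000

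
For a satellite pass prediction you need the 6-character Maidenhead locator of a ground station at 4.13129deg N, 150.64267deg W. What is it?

Shift to the Maidenhead origin (180°W, 90°S): lon 29.3573, lat 94.1313.
Field: 29.3573/20 → 1 → B, 94.1313/10 → 9 → J; chars BJ.
Square: 9.3573/2 → 4, 4.1313/1 → 4; chars 44.
Subsquare: 1.3573/0.0833333 → 16 → q, 0.1313/0.0416667 → 3 → d; chars qd.

BJ44qd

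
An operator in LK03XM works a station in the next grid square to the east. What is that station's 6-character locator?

LK13am

Longitude subsquare x = 23; +1 → 24, wraps to 0 = a, carry into square.
Longitude square 0; +1 → 1.
The latitude characters are unchanged.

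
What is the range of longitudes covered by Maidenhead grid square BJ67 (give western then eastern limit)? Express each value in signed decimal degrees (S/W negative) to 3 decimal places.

Field B=1, J=9: +1·20° lon, +9·10° lat → SW at lon -160°, lat 0°.
Square 6, 7: +6·2° lon, +7·1° lat → SW at lon -148°, lat 7°.
Cell spans 2° lon × 1° lat.
west -148.000, east -146.000.

-148.000, -146.000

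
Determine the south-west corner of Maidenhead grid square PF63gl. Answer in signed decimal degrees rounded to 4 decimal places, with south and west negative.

-36.5417, 132.5000

Field P=15, F=5: +15·20° lon, +5·10° lat → SW at lon 120°, lat -40°.
Square 6, 3: +6·2° lon, +3·1° lat → SW at lon 132°, lat -37°.
Subsquare g=6, l=11: +6·0.0833333° lon, +11·0.0416667° lat → SW at lon 132.5°, lat -36.5417°.
latitude -36.5417, longitude 132.5000.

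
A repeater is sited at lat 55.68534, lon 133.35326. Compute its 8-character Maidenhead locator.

PO65qq24

Shift to the Maidenhead origin (180°W, 90°S): lon 313.35326, lat 145.68534.
Field: lon ⌊313.35326/20⌋ = 15 → P; lat ⌊145.68534/10⌋ = 14 → O.
Square: lon ⌊13.35326/2⌋ = 6; lat ⌊5.68534/1⌋ = 5.
Subsquare: lon ⌊1.35326/0.0833333⌋ = 16 → q; lat ⌊0.68534/0.0416667⌋ = 16 → q.
Extended square: lon ⌊0.01993/0.00833333⌋ = 2; lat ⌊0.01867/0.00416667⌋ = 4.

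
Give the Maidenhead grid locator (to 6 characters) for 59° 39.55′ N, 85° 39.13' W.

Offset from 180°W / 90°S: lon 94.3478°, lat 149.6592°.
Field: 94.3478/20 → 4 → E, 149.6592/10 → 14 → O; chars EO.
Square: 14.3478/2 → 7, 9.6592/1 → 9; chars 79.
Subsquare: 0.3478/0.0833333 → 4 → e, 0.6592/0.0416667 → 15 → p; chars ep.

EO79ep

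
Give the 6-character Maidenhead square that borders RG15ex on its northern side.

RG16ea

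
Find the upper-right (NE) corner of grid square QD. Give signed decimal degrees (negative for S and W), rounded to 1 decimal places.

Field Q=16, D=3: +16·20° lon, +3·10° lat → SW at lon 140°, lat -60°.
Cell spans 20° lon × 10° lat. NE corner is SW corner plus one full cell.
latitude -50.0, longitude 160.0.

-50.0, 160.0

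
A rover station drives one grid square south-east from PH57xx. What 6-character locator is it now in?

Longitude subsquare x = 23; +1 → 24, wraps to 0 = a, carry into square.
Longitude square 5; +1 → 6.
Latitude subsquare x = 23; −1 → 22 = w.

PH67aw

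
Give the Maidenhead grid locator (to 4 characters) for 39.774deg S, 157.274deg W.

Add 180° to longitude and 90° to latitude: 22.73, 50.23.
Field: lon ⌊22.73/20⌋ = 1 → B; lat ⌊50.23/10⌋ = 5 → F.
Square: lon ⌊2.73/2⌋ = 1; lat ⌊0.23/1⌋ = 0.

BF10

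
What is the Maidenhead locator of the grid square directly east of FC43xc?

Longitude subsquare x = 23; +1 → 24, wraps to 0 = a, carry into square.
Longitude square 4; +1 → 5.
The latitude characters are unchanged.

FC53ac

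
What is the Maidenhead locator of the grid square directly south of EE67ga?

Latitude subsquare a = 0; −1 → -1, wraps to 23 = x, carry into square.
Latitude square 7; −1 → 6.
The longitude characters are unchanged.

EE66gx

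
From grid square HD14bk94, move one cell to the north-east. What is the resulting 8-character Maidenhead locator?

Longitude extended square 9; +1 → 10, wraps to 0, carry into subsquare.
Longitude subsquare b = 1; +1 → 2 = c.
Latitude extended square 4; +1 → 5.

HD14ck05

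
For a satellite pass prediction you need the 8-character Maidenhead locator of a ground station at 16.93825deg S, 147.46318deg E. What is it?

QH33rb54

Offset from 180°W / 90°S: lon 327.46318°, lat 73.06175°.
Field: lon ⌊327.46318/20⌋ = 16 → Q; lat ⌊73.06175/10⌋ = 7 → H.
Square: lon ⌊7.46318/2⌋ = 3; lat ⌊3.06175/1⌋ = 3.
Subsquare: lon ⌊1.46318/0.0833333⌋ = 17 → r; lat ⌊0.06175/0.0416667⌋ = 1 → b.
Extended square: lon ⌊0.04651/0.00833333⌋ = 5; lat ⌊0.02008/0.00416667⌋ = 4.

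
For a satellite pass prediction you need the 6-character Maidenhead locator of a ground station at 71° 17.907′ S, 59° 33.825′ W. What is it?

GB08fq

Add 180° to longitude and 90° to latitude: 120.4363, 18.7015.
Field (20°×10°, letters A–R): 120.4363/20 → 6 → G, 18.7015/10 → 1 → B; chars GB.
Square (2°×1°, digits 0–9): 0.4363/2 → 0, 8.7015/1 → 8; chars 08.
Subsquare (5′×2.5′, letters a–x): 0.4363/0.0833333 → 5 → f, 0.7015/0.0416667 → 16 → q; chars fq.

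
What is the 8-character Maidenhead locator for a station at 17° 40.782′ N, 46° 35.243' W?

GK67qq93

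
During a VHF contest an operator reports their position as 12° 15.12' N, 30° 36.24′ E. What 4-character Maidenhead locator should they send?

Offset from 180°W / 90°S: lon 210.60°, lat 102.25°.
Field: 210.60/20 → 10 → K, 102.25/10 → 10 → K; chars KK.
Square: 10.60/2 → 5, 2.25/1 → 2; chars 52.

KK52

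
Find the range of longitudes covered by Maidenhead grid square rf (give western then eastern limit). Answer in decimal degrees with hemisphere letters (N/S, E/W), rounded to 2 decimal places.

160.00° E, 180.00° E

Field R=17, F=5: +17·20° lon, +5·10° lat → SW at lon 160°, lat -40°.
Cell spans 20° lon × 10° lat.
west 160.00° E, east 180.00° E.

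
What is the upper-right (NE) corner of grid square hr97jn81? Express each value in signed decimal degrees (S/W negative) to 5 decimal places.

87.55000, -21.17500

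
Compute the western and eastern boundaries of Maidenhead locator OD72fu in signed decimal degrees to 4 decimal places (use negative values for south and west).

114.4167, 114.5000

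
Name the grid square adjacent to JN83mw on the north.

Latitude subsquare w = 22; +1 → 23 = x.
The longitude characters are unchanged.

JN83mx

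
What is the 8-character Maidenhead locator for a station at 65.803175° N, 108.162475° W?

Offset from 180°W / 90°S: lon 71.83752°, lat 155.80318°.
Field: lon ⌊71.83752/20⌋ = 3 → D; lat ⌊155.80318/10⌋ = 15 → P.
Square: lon ⌊11.83752/2⌋ = 5; lat ⌊5.80318/1⌋ = 5.
Subsquare: lon ⌊1.83752/0.0833333⌋ = 22 → w; lat ⌊0.80318/0.0416667⌋ = 19 → t.
Extended square: lon ⌊0.00419/0.00833333⌋ = 0; lat ⌊0.01151/0.00416667⌋ = 2.

DP55wt02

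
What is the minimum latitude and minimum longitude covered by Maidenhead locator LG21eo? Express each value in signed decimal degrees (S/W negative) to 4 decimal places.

-28.4167, 44.3333

Field L=11, G=6: +11·20° lon, +6·10° lat → SW at lon 40°, lat -30°.
Square 2, 1: +2·2° lon, +1·1° lat → SW at lon 44°, lat -29°.
Subsquare e=4, o=14: +4·0.0833333° lon, +14·0.0416667° lat → SW at lon 44.3333°, lat -28.4167°.
latitude -28.4167, longitude 44.3333.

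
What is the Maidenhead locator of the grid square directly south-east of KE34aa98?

KE34ba07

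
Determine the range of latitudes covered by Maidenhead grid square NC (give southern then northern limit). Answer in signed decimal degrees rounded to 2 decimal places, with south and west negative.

Field N=13, C=2: +13·20° lon, +2·10° lat → SW at lon 80°, lat -70°.
Cell spans 20° lon × 10° lat.
south -70.00, north -60.00.

-70.00, -60.00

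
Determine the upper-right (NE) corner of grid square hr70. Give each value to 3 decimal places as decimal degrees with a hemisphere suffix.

Field H=7, R=17: +7·20° lon, +17·10° lat → SW at lon -40°, lat 80°.
Square 7, 0: +7·2° lon, +0·1° lat → SW at lon -26°, lat 80°.
Cell spans 2° lon × 1° lat. NE corner is SW corner plus one full cell.
latitude 81.000° N, longitude 24.000° W.

81.000° N, 24.000° W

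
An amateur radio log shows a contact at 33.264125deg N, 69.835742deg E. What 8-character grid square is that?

Shift to the Maidenhead origin (180°W, 90°S): lon 249.83574, lat 123.26413.
Field: lon ⌊249.83574/20⌋ = 12 → M; lat ⌊123.26413/10⌋ = 12 → M.
Square: lon ⌊9.83574/2⌋ = 4; lat ⌊3.26413/1⌋ = 3.
Subsquare: lon ⌊1.83574/0.0833333⌋ = 22 → w; lat ⌊0.26413/0.0416667⌋ = 6 → g.
Extended square: lon ⌊0.00241/0.00833333⌋ = 0; lat ⌊0.01413/0.00416667⌋ = 3.

MM43wg03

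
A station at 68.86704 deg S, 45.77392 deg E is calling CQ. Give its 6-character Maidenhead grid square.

LC21vd

Shift to the Maidenhead origin (180°W, 90°S): lon 225.7739, lat 21.1330.
Field: 225.7739/20 → 11 → L, 21.1330/10 → 2 → C; chars LC.
Square: 5.7739/2 → 2, 1.1330/1 → 1; chars 21.
Subsquare: 1.7739/0.0833333 → 21 → v, 0.1330/0.0416667 → 3 → d; chars vd.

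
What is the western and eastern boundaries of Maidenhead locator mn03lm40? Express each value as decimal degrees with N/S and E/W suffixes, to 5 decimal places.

60.95000° E, 60.95833° E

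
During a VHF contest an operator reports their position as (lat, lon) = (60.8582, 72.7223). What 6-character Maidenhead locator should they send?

MP60iu

Offset from 180°W / 90°S: lon 252.7223°, lat 150.8582°.
Field (20°×10°, letters A–R): lon ⌊252.7223/20⌋ = 12 → M; lat ⌊150.8582/10⌋ = 15 → P.
Square (2°×1°, digits 0–9): lon ⌊12.7223/2⌋ = 6; lat ⌊0.8582/1⌋ = 0.
Subsquare (5′×2.5′, letters a–x): lon ⌊0.7223/0.0833333⌋ = 8 → i; lat ⌊0.8582/0.0416667⌋ = 20 → u.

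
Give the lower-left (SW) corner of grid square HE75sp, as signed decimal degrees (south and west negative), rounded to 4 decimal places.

-44.3750, -24.5000

Field H=7, E=4: +7·20° lon, +4·10° lat → SW at lon -40°, lat -50°.
Square 7, 5: +7·2° lon, +5·1° lat → SW at lon -26°, lat -45°.
Subsquare s=18, p=15: +18·0.0833333° lon, +15·0.0416667° lat → SW at lon -24.5°, lat -44.375°.
latitude -44.3750, longitude -24.5000.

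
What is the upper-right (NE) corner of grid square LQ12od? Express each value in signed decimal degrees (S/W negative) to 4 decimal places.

Field L=11, Q=16: +11·20° lon, +16·10° lat → SW at lon 40°, lat 70°.
Square 1, 2: +1·2° lon, +2·1° lat → SW at lon 42°, lat 72°.
Subsquare o=14, d=3: +14·0.0833333° lon, +3·0.0416667° lat → SW at lon 43.1667°, lat 72.125°.
Cell spans 0.0833333° lon × 0.0416667° lat. NE corner is SW corner plus one full cell.
latitude 72.1667, longitude 43.2500.

72.1667, 43.2500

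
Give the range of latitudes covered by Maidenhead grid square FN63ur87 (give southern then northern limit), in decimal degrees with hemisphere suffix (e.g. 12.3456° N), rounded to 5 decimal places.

43.73750° N, 43.74167° N

Field F=5, N=13: +5·20° lon, +13·10° lat → SW at lon -80°, lat 40°.
Square 6, 3: +6·2° lon, +3·1° lat → SW at lon -68°, lat 43°.
Subsquare u=20, r=17: +20·0.0833333° lon, +17·0.0416667° lat → SW at lon -66.3333°, lat 43.7083°.
Extended square 8, 7: +8·0.00833333° lon, +7·0.00416667° lat → SW at lon -66.2667°, lat 43.7375°.
Cell spans 0.00833333° lon × 0.00416667° lat.
south 43.73750° N, north 43.74167° N.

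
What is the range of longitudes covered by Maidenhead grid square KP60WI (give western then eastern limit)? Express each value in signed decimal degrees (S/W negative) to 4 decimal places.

Field K=10, P=15: +10·20° lon, +15·10° lat → SW at lon 20°, lat 60°.
Square 6, 0: +6·2° lon, +0·1° lat → SW at lon 32°, lat 60°.
Subsquare w=22, i=8: +22·0.0833333° lon, +8·0.0416667° lat → SW at lon 33.8333°, lat 60.3333°.
Cell spans 0.0833333° lon × 0.0416667° lat.
west 33.8333, east 33.9167.

33.8333, 33.9167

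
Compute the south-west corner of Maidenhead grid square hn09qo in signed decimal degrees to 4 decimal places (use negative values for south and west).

49.5833, -38.6667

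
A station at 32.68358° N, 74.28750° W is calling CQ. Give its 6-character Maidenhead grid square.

FM22uq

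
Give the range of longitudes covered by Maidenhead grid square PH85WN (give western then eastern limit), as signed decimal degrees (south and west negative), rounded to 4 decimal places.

Field P=15, H=7: +15·20° lon, +7·10° lat → SW at lon 120°, lat -20°.
Square 8, 5: +8·2° lon, +5·1° lat → SW at lon 136°, lat -15°.
Subsquare w=22, n=13: +22·0.0833333° lon, +13·0.0416667° lat → SW at lon 137.833°, lat -14.4583°.
Cell spans 0.0833333° lon × 0.0416667° lat.
west 137.8333, east 137.9167.

137.8333, 137.9167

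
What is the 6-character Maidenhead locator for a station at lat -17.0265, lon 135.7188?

Add 180° to longitude and 90° to latitude: 315.7188, 72.9735.
Field: 315.7188/20 → 15 → P, 72.9735/10 → 7 → H; chars PH.
Square: 15.7188/2 → 7, 2.9735/1 → 2; chars 72.
Subsquare: 1.7188/0.0833333 → 20 → u, 0.9735/0.0416667 → 23 → x; chars ux.

PH72ux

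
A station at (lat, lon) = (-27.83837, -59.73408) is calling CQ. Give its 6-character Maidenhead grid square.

GG02dd

Offset from 180°W / 90°S: lon 120.2659°, lat 62.1616°.
Field: lon ⌊120.2659/20⌋ = 6 → G; lat ⌊62.1616/10⌋ = 6 → G.
Square: lon ⌊0.2659/2⌋ = 0; lat ⌊2.1616/1⌋ = 2.
Subsquare: lon ⌊0.2659/0.0833333⌋ = 3 → d; lat ⌊0.1616/0.0416667⌋ = 3 → d.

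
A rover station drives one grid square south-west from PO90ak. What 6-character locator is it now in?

PO80xj

Longitude subsquare a = 0; −1 → -1, wraps to 23 = x, carry into square.
Longitude square 9; −1 → 8.
Latitude subsquare k = 10; −1 → 9 = j.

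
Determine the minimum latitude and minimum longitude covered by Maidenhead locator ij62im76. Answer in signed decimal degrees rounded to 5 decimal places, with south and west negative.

2.52500, -7.27500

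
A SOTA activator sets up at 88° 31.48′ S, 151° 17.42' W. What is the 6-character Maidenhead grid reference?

Shift to the Maidenhead origin (180°W, 90°S): lon 28.7097, lat 1.4753.
Field (20°×10°, letters A–R): 28.7097/20 → 1 → B, 1.4753/10 → 0 → A; chars BA.
Square (2°×1°, digits 0–9): 8.7097/2 → 4, 1.4753/1 → 1; chars 41.
Subsquare (5′×2.5′, letters a–x): 0.7097/0.0833333 → 8 → i, 0.4753/0.0416667 → 11 → l; chars il.

BA41il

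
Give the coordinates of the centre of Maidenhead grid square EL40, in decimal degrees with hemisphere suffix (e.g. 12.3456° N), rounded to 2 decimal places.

20.50° N, 91.00° W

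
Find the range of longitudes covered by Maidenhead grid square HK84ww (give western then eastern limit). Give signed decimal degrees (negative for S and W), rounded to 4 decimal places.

Field H=7, K=10: +7·20° lon, +10·10° lat → SW at lon -40°, lat 10°.
Square 8, 4: +8·2° lon, +4·1° lat → SW at lon -24°, lat 14°.
Subsquare w=22, w=22: +22·0.0833333° lon, +22·0.0416667° lat → SW at lon -22.1667°, lat 14.9167°.
Cell spans 0.0833333° lon × 0.0416667° lat.
west -22.1667, east -22.0833.

-22.1667, -22.0833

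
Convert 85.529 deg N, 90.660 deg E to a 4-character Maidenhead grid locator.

NR55

Shift to the Maidenhead origin (180°W, 90°S): lon 270.66, lat 175.53.
Field (20°×10°, letters A–R): lon ⌊270.66/20⌋ = 13 → N; lat ⌊175.53/10⌋ = 17 → R.
Square (2°×1°, digits 0–9): lon ⌊10.66/2⌋ = 5; lat ⌊5.53/1⌋ = 5.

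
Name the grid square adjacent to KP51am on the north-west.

KP41xn

Longitude subsquare a = 0; −1 → -1, wraps to 23 = x, carry into square.
Longitude square 5; −1 → 4.
Latitude subsquare m = 12; +1 → 13 = n.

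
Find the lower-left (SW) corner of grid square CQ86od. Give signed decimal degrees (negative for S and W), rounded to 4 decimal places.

76.1250, -122.8333

Field C=2, Q=16: +2·20° lon, +16·10° lat → SW at lon -140°, lat 70°.
Square 8, 6: +8·2° lon, +6·1° lat → SW at lon -124°, lat 76°.
Subsquare o=14, d=3: +14·0.0833333° lon, +3·0.0416667° lat → SW at lon -122.833°, lat 76.125°.
latitude 76.1250, longitude -122.8333.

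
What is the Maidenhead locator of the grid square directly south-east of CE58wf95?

CE58xf04

Longitude extended square 9; +1 → 10, wraps to 0, carry into subsquare.
Longitude subsquare w = 22; +1 → 23 = x.
Latitude extended square 5; −1 → 4.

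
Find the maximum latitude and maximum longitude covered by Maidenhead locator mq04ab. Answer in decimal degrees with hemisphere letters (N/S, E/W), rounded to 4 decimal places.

Field M=12, Q=16: +12·20° lon, +16·10° lat → SW at lon 60°, lat 70°.
Square 0, 4: +0·2° lon, +4·1° lat → SW at lon 60°, lat 74°.
Subsquare a=0, b=1: +0·0.0833333° lon, +1·0.0416667° lat → SW at lon 60°, lat 74.0417°.
Cell spans 0.0833333° lon × 0.0416667° lat. NE corner is SW corner plus one full cell.
latitude 74.0833° N, longitude 60.0833° E.

74.0833° N, 60.0833° E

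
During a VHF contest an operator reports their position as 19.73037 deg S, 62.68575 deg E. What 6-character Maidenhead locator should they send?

MH10ig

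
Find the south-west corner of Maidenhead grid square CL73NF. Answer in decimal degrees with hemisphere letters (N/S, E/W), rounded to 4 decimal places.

23.2083° N, 124.9167° W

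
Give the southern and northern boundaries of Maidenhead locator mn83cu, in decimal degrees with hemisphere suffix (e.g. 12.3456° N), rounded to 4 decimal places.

Field M=12, N=13: +12·20° lon, +13·10° lat → SW at lon 60°, lat 40°.
Square 8, 3: +8·2° lon, +3·1° lat → SW at lon 76°, lat 43°.
Subsquare c=2, u=20: +2·0.0833333° lon, +20·0.0416667° lat → SW at lon 76.1667°, lat 43.8333°.
Cell spans 0.0833333° lon × 0.0416667° lat.
south 43.8333° N, north 43.8750° N.

43.8333° N, 43.8750° N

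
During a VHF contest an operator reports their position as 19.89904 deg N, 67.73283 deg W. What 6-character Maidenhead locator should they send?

Add 180° to longitude and 90° to latitude: 112.2672, 109.8990.
Field (20°×10°, letters A–R): lon ⌊112.2672/20⌋ = 5 → F; lat ⌊109.8990/10⌋ = 10 → K.
Square (2°×1°, digits 0–9): lon ⌊12.2672/2⌋ = 6; lat ⌊9.8990/1⌋ = 9.
Subsquare (5′×2.5′, letters a–x): lon ⌊0.2672/0.0833333⌋ = 3 → d; lat ⌊0.8990/0.0416667⌋ = 21 → v.

FK69dv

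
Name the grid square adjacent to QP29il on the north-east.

QP29jm

Longitude subsquare i = 8; +1 → 9 = j.
Latitude subsquare l = 11; +1 → 12 = m.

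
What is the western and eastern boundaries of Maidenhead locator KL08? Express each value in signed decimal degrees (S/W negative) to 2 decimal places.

Field K=10, L=11: +10·20° lon, +11·10° lat → SW at lon 20°, lat 20°.
Square 0, 8: +0·2° lon, +8·1° lat → SW at lon 20°, lat 28°.
Cell spans 2° lon × 1° lat.
west 20.00, east 22.00.

20.00, 22.00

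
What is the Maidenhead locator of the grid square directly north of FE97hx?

FE98ha

Latitude subsquare x = 23; +1 → 24, wraps to 0 = a, carry into square.
Latitude square 7; +1 → 8.
The longitude characters are unchanged.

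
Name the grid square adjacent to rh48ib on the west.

RH48hb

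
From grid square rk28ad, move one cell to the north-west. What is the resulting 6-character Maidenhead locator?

RK18xe

Longitude subsquare a = 0; −1 → -1, wraps to 23 = x, carry into square.
Longitude square 2; −1 → 1.
Latitude subsquare d = 3; +1 → 4 = e.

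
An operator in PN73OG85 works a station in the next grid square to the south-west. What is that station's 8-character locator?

PN73og74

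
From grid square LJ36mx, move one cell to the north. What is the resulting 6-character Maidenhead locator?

Latitude subsquare x = 23; +1 → 24, wraps to 0 = a, carry into square.
Latitude square 6; +1 → 7.
The longitude characters are unchanged.

LJ37ma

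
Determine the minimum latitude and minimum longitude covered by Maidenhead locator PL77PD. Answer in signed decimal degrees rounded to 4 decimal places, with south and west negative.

Field P=15, L=11: +15·20° lon, +11·10° lat → SW at lon 120°, lat 20°.
Square 7, 7: +7·2° lon, +7·1° lat → SW at lon 134°, lat 27°.
Subsquare p=15, d=3: +15·0.0833333° lon, +3·0.0416667° lat → SW at lon 135.25°, lat 27.125°.
latitude 27.1250, longitude 135.2500.

27.1250, 135.2500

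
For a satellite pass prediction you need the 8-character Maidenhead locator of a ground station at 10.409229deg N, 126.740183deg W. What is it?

Add 180° to longitude and 90° to latitude: 53.25982, 100.40923.
Field: lon ⌊53.25982/20⌋ = 2 → C; lat ⌊100.40923/10⌋ = 10 → K.
Square: lon ⌊13.25982/2⌋ = 6; lat ⌊0.40923/1⌋ = 0.
Subsquare: lon ⌊1.25982/0.0833333⌋ = 15 → p; lat ⌊0.40923/0.0416667⌋ = 9 → j.
Extended square: lon ⌊0.00982/0.00833333⌋ = 1; lat ⌊0.03423/0.00416667⌋ = 8.

CK60pj18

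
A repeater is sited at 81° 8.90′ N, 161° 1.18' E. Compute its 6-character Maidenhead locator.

RR01md

Offset from 180°W / 90°S: lon 341.0197°, lat 171.1483°.
Field: lon ⌊341.0197/20⌋ = 17 → R; lat ⌊171.1483/10⌋ = 17 → R.
Square: lon ⌊1.0197/2⌋ = 0; lat ⌊1.1483/1⌋ = 1.
Subsquare: lon ⌊1.0197/0.0833333⌋ = 12 → m; lat ⌊0.1483/0.0416667⌋ = 3 → d.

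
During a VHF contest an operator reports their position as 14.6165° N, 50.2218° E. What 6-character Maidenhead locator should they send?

LK54co

Shift to the Maidenhead origin (180°W, 90°S): lon 230.2218, lat 104.6165.
Field: lon ⌊230.2218/20⌋ = 11 → L; lat ⌊104.6165/10⌋ = 10 → K.
Square: lon ⌊10.2218/2⌋ = 5; lat ⌊4.6165/1⌋ = 4.
Subsquare: lon ⌊0.2218/0.0833333⌋ = 2 → c; lat ⌊0.6165/0.0416667⌋ = 14 → o.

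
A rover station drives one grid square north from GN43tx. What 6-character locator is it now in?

Latitude subsquare x = 23; +1 → 24, wraps to 0 = a, carry into square.
Latitude square 3; +1 → 4.
The longitude characters are unchanged.

GN44ta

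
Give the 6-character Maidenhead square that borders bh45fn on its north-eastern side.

Longitude subsquare f = 5; +1 → 6 = g.
Latitude subsquare n = 13; +1 → 14 = o.

BH45go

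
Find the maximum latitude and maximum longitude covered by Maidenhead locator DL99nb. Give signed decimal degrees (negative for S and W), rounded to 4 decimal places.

Field D=3, L=11: +3·20° lon, +11·10° lat → SW at lon -120°, lat 20°.
Square 9, 9: +9·2° lon, +9·1° lat → SW at lon -102°, lat 29°.
Subsquare n=13, b=1: +13·0.0833333° lon, +1·0.0416667° lat → SW at lon -100.917°, lat 29.0417°.
Cell spans 0.0833333° lon × 0.0416667° lat. NE corner is SW corner plus one full cell.
latitude 29.0833, longitude -100.8333.

29.0833, -100.8333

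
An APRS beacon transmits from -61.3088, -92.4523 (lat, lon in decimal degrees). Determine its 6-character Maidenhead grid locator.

EC38sq

Add 180° to longitude and 90° to latitude: 87.5477, 28.6912.
Field: 87.5477/20 → 4 → E, 28.6912/10 → 2 → C; chars EC.
Square: 7.5477/2 → 3, 8.6912/1 → 8; chars 38.
Subsquare: 1.5477/0.0833333 → 18 → s, 0.6912/0.0416667 → 16 → q; chars sq.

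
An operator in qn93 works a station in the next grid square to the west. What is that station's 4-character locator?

QN83

Longitude square 9; −1 → 8.
The latitude characters are unchanged.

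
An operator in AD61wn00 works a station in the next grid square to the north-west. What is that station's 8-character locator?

AD61vn91

Longitude extended square 0; −1 → -1, wraps to 9, carry into subsquare.
Longitude subsquare w = 22; −1 → 21 = v.
Latitude extended square 0; +1 → 1.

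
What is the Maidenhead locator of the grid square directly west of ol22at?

Longitude subsquare a = 0; −1 → -1, wraps to 23 = x, carry into square.
Longitude square 2; −1 → 1.
The latitude characters are unchanged.

OL12xt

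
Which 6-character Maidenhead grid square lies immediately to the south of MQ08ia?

MQ07ix

Latitude subsquare a = 0; −1 → -1, wraps to 23 = x, carry into square.
Latitude square 8; −1 → 7.
The longitude characters are unchanged.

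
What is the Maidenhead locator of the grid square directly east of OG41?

OG51

Longitude square 4; +1 → 5.
The latitude characters are unchanged.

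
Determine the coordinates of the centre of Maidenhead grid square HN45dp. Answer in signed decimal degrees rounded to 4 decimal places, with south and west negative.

45.6458, -31.7083

Field H=7, N=13: +7·20° lon, +13·10° lat → SW at lon -40°, lat 40°.
Square 4, 5: +4·2° lon, +5·1° lat → SW at lon -32°, lat 45°.
Subsquare d=3, p=15: +3·0.0833333° lon, +15·0.0416667° lat → SW at lon -31.75°, lat 45.625°.
Cell spans 0.0833333° lon × 0.0416667° lat. Centre is SW corner plus half of each.
latitude 45.6458, longitude -31.7083.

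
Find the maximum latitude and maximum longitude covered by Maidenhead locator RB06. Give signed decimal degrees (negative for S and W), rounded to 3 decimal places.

Field R=17, B=1: +17·20° lon, +1·10° lat → SW at lon 160°, lat -80°.
Square 0, 6: +0·2° lon, +6·1° lat → SW at lon 160°, lat -74°.
Cell spans 2° lon × 1° lat. NE corner is SW corner plus one full cell.
latitude -73.000, longitude 162.000.

-73.000, 162.000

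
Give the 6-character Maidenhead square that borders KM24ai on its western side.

KM14xi

Longitude subsquare a = 0; −1 → -1, wraps to 23 = x, carry into square.
Longitude square 2; −1 → 1.
The latitude characters are unchanged.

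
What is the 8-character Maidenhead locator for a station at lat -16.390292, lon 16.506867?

Shift to the Maidenhead origin (180°W, 90°S): lon 196.50687, lat 73.60971.
Field (20°×10°, letters A–R): lon ⌊196.50687/20⌋ = 9 → J; lat ⌊73.60971/10⌋ = 7 → H.
Square (2°×1°, digits 0–9): lon ⌊16.50687/2⌋ = 8; lat ⌊3.60971/1⌋ = 3.
Subsquare (5′×2.5′, letters a–x): lon ⌊0.50687/0.0833333⌋ = 6 → g; lat ⌊0.60971/0.0416667⌋ = 14 → o.
Extended square (30″×15″, digits 0–9): lon ⌊0.00687/0.00833333⌋ = 0; lat ⌊0.02637/0.00416667⌋ = 6.

JH83go06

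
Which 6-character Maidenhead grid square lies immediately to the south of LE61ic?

LE61ib

Latitude subsquare c = 2; −1 → 1 = b.
The longitude characters are unchanged.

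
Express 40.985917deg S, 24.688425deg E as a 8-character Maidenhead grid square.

Offset from 180°W / 90°S: lon 204.68842°, lat 49.01408°.
Field (20°×10°, letters A–R): lon ⌊204.68842/20⌋ = 10 → K; lat ⌊49.01408/10⌋ = 4 → E.
Square (2°×1°, digits 0–9): lon ⌊4.68842/2⌋ = 2; lat ⌊9.01408/1⌋ = 9.
Subsquare (5′×2.5′, letters a–x): lon ⌊0.68842/0.0833333⌋ = 8 → i; lat ⌊0.01408/0.0416667⌋ = 0 → a.
Extended square (30″×15″, digits 0–9): lon ⌊0.02176/0.00833333⌋ = 2; lat ⌊0.01408/0.00416667⌋ = 3.

KE29ia23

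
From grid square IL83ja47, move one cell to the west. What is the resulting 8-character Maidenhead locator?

IL83ja37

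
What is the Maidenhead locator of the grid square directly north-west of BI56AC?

BI46xd

Longitude subsquare a = 0; −1 → -1, wraps to 23 = x, carry into square.
Longitude square 5; −1 → 4.
Latitude subsquare c = 2; +1 → 3 = d.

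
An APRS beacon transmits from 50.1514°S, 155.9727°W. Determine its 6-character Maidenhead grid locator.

Offset from 180°W / 90°S: lon 24.0273°, lat 39.8486°.
Field: 24.0273/20 → 1 → B, 39.8486/10 → 3 → D; chars BD.
Square: 4.0273/2 → 2, 9.8486/1 → 9; chars 29.
Subsquare: 0.0273/0.0833333 → 0 → a, 0.8486/0.0416667 → 20 → u; chars au.

BD29au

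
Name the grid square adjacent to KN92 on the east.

LN02

Longitude square 9; +1 → 10, wraps to 0, carry into field.
Longitude field K = 10; +1 → 11 = L.
The latitude characters are unchanged.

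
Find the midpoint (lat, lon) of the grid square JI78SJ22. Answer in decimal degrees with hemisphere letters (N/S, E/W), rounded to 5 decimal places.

Field J=9, I=8: +9·20° lon, +8·10° lat → SW at lon 0°, lat -10°.
Square 7, 8: +7·2° lon, +8·1° lat → SW at lon 14°, lat -2°.
Subsquare s=18, j=9: +18·0.0833333° lon, +9·0.0416667° lat → SW at lon 15.5°, lat -1.625°.
Extended square 2, 2: +2·0.00833333° lon, +2·0.00416667° lat → SW at lon 15.5167°, lat -1.61667°.
Cell spans 0.00833333° lon × 0.00416667° lat. Centre is SW corner plus half of each.
latitude 1.61458° S, longitude 15.52083° E.

1.61458° S, 15.52083° E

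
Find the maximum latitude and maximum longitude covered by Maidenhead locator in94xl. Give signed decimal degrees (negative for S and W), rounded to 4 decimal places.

Field I=8, N=13: +8·20° lon, +13·10° lat → SW at lon -20°, lat 40°.
Square 9, 4: +9·2° lon, +4·1° lat → SW at lon -2°, lat 44°.
Subsquare x=23, l=11: +23·0.0833333° lon, +11·0.0416667° lat → SW at lon -0.0833333°, lat 44.4583°.
Cell spans 0.0833333° lon × 0.0416667° lat. NE corner is SW corner plus one full cell.
latitude 44.5000, longitude 0.0000.

44.5000, 0.0000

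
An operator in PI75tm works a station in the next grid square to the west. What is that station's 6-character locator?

PI75sm

Longitude subsquare t = 19; −1 → 18 = s.
The latitude characters are unchanged.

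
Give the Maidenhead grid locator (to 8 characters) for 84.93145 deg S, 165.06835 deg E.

Add 180° to longitude and 90° to latitude: 345.06835, 5.06855.
Field: lon ⌊345.06835/20⌋ = 17 → R; lat ⌊5.06855/10⌋ = 0 → A.
Square: lon ⌊5.06835/2⌋ = 2; lat ⌊5.06855/1⌋ = 5.
Subsquare: lon ⌊1.06835/0.0833333⌋ = 12 → m; lat ⌊0.06855/0.0416667⌋ = 1 → b.
Extended square: lon ⌊0.06835/0.00833333⌋ = 8; lat ⌊0.02688/0.00416667⌋ = 6.

RA25mb86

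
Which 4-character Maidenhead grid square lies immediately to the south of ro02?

Latitude square 2; −1 → 1.
The longitude characters are unchanged.

RO01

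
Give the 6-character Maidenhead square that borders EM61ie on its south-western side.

EM61hd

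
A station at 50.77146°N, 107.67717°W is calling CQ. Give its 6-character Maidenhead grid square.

DO60ds

Add 180° to longitude and 90° to latitude: 72.3228, 140.7715.
Field: lon ⌊72.3228/20⌋ = 3 → D; lat ⌊140.7715/10⌋ = 14 → O.
Square: lon ⌊12.3228/2⌋ = 6; lat ⌊0.7715/1⌋ = 0.
Subsquare: lon ⌊0.3228/0.0833333⌋ = 3 → d; lat ⌊0.7715/0.0416667⌋ = 18 → s.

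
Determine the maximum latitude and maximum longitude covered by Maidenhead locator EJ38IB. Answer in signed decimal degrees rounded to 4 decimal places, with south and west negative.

8.0833, -93.2500

Field E=4, J=9: +4·20° lon, +9·10° lat → SW at lon -100°, lat 0°.
Square 3, 8: +3·2° lon, +8·1° lat → SW at lon -94°, lat 8°.
Subsquare i=8, b=1: +8·0.0833333° lon, +1·0.0416667° lat → SW at lon -93.3333°, lat 8.04167°.
Cell spans 0.0833333° lon × 0.0416667° lat. NE corner is SW corner plus one full cell.
latitude 8.0833, longitude -93.2500.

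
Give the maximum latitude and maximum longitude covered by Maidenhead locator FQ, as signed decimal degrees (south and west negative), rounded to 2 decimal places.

80.00, -60.00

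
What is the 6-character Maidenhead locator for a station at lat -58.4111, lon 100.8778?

OD01ko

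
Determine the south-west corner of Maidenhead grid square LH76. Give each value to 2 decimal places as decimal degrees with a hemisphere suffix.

14.00° S, 54.00° E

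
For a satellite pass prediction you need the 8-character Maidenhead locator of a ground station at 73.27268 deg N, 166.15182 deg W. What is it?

Add 180° to longitude and 90° to latitude: 13.84818, 163.27268.
Field: lon ⌊13.84818/20⌋ = 0 → A; lat ⌊163.27268/10⌋ = 16 → Q.
Square: lon ⌊13.84818/2⌋ = 6; lat ⌊3.27268/1⌋ = 3.
Subsquare: lon ⌊1.84818/0.0833333⌋ = 22 → w; lat ⌊0.27268/0.0416667⌋ = 6 → g.
Extended square: lon ⌊0.01485/0.00833333⌋ = 1; lat ⌊0.02268/0.00416667⌋ = 5.

AQ63wg15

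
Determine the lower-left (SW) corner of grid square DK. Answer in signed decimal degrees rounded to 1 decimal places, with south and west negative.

Field D=3, K=10: +3·20° lon, +10·10° lat → SW at lon -120°, lat 10°.
latitude 10.0, longitude -120.0.

10.0, -120.0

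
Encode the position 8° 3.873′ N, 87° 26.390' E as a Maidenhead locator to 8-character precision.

NJ38rb25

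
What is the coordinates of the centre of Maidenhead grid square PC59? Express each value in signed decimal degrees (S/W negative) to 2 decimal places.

-60.50, 131.00

Field P=15, C=2: +15·20° lon, +2·10° lat → SW at lon 120°, lat -70°.
Square 5, 9: +5·2° lon, +9·1° lat → SW at lon 130°, lat -61°.
Cell spans 2° lon × 1° lat. Centre is SW corner plus half of each.
latitude -60.50, longitude 131.00.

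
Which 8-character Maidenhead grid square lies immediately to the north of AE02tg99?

AE02th90

Latitude extended square 9; +1 → 10, wraps to 0, carry into subsquare.
Latitude subsquare g = 6; +1 → 7 = h.
The longitude characters are unchanged.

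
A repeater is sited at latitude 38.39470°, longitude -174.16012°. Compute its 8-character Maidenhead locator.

AM28wj04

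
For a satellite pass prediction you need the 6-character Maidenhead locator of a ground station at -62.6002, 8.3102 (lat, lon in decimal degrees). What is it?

Add 180° to longitude and 90° to latitude: 188.3102, 27.3998.
Field (20°×10°, letters A–R): lon ⌊188.3102/20⌋ = 9 → J; lat ⌊27.3998/10⌋ = 2 → C.
Square (2°×1°, digits 0–9): lon ⌊8.3102/2⌋ = 4; lat ⌊7.3998/1⌋ = 7.
Subsquare (5′×2.5′, letters a–x): lon ⌊0.3102/0.0833333⌋ = 3 → d; lat ⌊0.3998/0.0416667⌋ = 9 → j.

JC47dj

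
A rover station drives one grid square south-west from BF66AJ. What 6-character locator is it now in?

Longitude subsquare a = 0; −1 → -1, wraps to 23 = x, carry into square.
Longitude square 6; −1 → 5.
Latitude subsquare j = 9; −1 → 8 = i.

BF56xi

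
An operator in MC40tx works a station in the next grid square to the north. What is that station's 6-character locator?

MC41ta

Latitude subsquare x = 23; +1 → 24, wraps to 0 = a, carry into square.
Latitude square 0; +1 → 1.
The longitude characters are unchanged.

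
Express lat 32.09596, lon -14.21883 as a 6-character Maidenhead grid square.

IM22vc

Shift to the Maidenhead origin (180°W, 90°S): lon 165.7812, lat 122.0960.
Field: 165.7812/20 → 8 → I, 122.0960/10 → 12 → M; chars IM.
Square: 5.7812/2 → 2, 2.0960/1 → 2; chars 22.
Subsquare: 1.7812/0.0833333 → 21 → v, 0.0960/0.0416667 → 2 → c; chars vc.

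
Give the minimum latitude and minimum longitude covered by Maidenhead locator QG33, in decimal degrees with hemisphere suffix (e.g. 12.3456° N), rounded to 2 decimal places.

Field Q=16, G=6: +16·20° lon, +6·10° lat → SW at lon 140°, lat -30°.
Square 3, 3: +3·2° lon, +3·1° lat → SW at lon 146°, lat -27°.
latitude 27.00° S, longitude 146.00° E.

27.00° S, 146.00° E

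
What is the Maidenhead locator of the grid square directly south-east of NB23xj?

Longitude subsquare x = 23; +1 → 24, wraps to 0 = a, carry into square.
Longitude square 2; +1 → 3.
Latitude subsquare j = 9; −1 → 8 = i.

NB33ai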